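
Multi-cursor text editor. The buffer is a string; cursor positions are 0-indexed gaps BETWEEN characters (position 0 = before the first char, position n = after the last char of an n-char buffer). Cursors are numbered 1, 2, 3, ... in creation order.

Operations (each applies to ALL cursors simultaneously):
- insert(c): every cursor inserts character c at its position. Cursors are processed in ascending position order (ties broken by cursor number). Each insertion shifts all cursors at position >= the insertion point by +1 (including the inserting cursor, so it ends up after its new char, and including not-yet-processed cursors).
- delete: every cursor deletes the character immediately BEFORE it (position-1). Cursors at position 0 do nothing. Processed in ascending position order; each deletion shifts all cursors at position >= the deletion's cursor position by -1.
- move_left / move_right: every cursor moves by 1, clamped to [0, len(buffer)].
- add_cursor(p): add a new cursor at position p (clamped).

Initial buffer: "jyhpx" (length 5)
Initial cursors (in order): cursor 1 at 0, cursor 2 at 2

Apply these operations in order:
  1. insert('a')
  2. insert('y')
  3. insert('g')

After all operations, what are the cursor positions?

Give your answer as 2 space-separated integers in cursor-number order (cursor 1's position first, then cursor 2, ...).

Answer: 3 8

Derivation:
After op 1 (insert('a')): buffer="ajyahpx" (len 7), cursors c1@1 c2@4, authorship 1..2...
After op 2 (insert('y')): buffer="ayjyayhpx" (len 9), cursors c1@2 c2@6, authorship 11..22...
After op 3 (insert('g')): buffer="aygjyayghpx" (len 11), cursors c1@3 c2@8, authorship 111..222...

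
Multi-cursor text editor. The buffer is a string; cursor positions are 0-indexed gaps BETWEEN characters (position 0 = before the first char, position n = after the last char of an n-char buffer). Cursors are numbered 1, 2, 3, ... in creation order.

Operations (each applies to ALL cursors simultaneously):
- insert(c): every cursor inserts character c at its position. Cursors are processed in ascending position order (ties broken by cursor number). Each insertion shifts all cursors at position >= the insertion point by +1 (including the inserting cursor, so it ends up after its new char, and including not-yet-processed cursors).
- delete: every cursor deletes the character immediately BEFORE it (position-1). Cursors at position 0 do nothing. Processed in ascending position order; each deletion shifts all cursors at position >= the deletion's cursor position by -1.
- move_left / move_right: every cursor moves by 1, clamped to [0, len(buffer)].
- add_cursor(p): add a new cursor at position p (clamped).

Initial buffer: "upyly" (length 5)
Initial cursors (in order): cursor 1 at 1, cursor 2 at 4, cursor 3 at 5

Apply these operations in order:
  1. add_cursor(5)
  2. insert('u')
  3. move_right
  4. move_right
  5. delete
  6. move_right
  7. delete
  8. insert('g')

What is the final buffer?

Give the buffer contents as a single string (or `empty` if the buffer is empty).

After op 1 (add_cursor(5)): buffer="upyly" (len 5), cursors c1@1 c2@4 c3@5 c4@5, authorship .....
After op 2 (insert('u')): buffer="uupyluyuu" (len 9), cursors c1@2 c2@6 c3@9 c4@9, authorship .1...2.34
After op 3 (move_right): buffer="uupyluyuu" (len 9), cursors c1@3 c2@7 c3@9 c4@9, authorship .1...2.34
After op 4 (move_right): buffer="uupyluyuu" (len 9), cursors c1@4 c2@8 c3@9 c4@9, authorship .1...2.34
After op 5 (delete): buffer="uuplu" (len 5), cursors c1@3 c2@5 c3@5 c4@5, authorship .1..2
After op 6 (move_right): buffer="uuplu" (len 5), cursors c1@4 c2@5 c3@5 c4@5, authorship .1..2
After op 7 (delete): buffer="u" (len 1), cursors c1@1 c2@1 c3@1 c4@1, authorship .
After op 8 (insert('g')): buffer="ugggg" (len 5), cursors c1@5 c2@5 c3@5 c4@5, authorship .1234

Answer: ugggg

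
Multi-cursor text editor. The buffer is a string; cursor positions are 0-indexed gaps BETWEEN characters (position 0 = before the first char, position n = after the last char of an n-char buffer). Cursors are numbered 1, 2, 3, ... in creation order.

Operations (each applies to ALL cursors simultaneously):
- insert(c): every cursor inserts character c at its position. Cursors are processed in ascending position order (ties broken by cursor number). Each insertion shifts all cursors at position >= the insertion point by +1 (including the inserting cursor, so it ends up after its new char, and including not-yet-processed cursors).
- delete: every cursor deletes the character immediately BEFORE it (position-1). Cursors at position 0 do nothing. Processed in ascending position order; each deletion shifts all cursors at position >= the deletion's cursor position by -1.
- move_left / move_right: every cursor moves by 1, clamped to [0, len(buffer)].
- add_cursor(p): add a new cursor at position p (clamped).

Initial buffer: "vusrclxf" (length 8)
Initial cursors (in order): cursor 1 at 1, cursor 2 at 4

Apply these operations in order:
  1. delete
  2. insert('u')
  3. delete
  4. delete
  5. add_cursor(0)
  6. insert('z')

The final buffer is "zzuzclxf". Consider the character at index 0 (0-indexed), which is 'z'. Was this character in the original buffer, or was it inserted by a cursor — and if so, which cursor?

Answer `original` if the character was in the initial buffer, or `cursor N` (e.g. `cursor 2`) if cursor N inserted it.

Answer: cursor 1

Derivation:
After op 1 (delete): buffer="usclxf" (len 6), cursors c1@0 c2@2, authorship ......
After op 2 (insert('u')): buffer="uusuclxf" (len 8), cursors c1@1 c2@4, authorship 1..2....
After op 3 (delete): buffer="usclxf" (len 6), cursors c1@0 c2@2, authorship ......
After op 4 (delete): buffer="uclxf" (len 5), cursors c1@0 c2@1, authorship .....
After op 5 (add_cursor(0)): buffer="uclxf" (len 5), cursors c1@0 c3@0 c2@1, authorship .....
After op 6 (insert('z')): buffer="zzuzclxf" (len 8), cursors c1@2 c3@2 c2@4, authorship 13.2....
Authorship (.=original, N=cursor N): 1 3 . 2 . . . .
Index 0: author = 1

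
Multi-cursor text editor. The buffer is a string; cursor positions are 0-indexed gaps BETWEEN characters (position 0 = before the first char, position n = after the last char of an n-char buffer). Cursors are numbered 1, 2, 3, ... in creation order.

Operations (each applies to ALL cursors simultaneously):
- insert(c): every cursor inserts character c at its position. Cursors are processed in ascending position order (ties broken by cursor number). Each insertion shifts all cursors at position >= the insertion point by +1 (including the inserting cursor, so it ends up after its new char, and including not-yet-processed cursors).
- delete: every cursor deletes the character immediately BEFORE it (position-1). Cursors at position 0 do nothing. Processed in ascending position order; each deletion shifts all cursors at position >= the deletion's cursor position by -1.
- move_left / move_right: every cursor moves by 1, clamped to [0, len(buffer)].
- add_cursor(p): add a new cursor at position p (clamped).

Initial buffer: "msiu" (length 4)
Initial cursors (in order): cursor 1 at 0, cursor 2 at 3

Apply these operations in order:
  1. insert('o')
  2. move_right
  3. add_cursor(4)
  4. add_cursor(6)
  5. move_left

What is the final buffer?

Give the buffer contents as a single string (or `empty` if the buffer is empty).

Answer: omsiou

Derivation:
After op 1 (insert('o')): buffer="omsiou" (len 6), cursors c1@1 c2@5, authorship 1...2.
After op 2 (move_right): buffer="omsiou" (len 6), cursors c1@2 c2@6, authorship 1...2.
After op 3 (add_cursor(4)): buffer="omsiou" (len 6), cursors c1@2 c3@4 c2@6, authorship 1...2.
After op 4 (add_cursor(6)): buffer="omsiou" (len 6), cursors c1@2 c3@4 c2@6 c4@6, authorship 1...2.
After op 5 (move_left): buffer="omsiou" (len 6), cursors c1@1 c3@3 c2@5 c4@5, authorship 1...2.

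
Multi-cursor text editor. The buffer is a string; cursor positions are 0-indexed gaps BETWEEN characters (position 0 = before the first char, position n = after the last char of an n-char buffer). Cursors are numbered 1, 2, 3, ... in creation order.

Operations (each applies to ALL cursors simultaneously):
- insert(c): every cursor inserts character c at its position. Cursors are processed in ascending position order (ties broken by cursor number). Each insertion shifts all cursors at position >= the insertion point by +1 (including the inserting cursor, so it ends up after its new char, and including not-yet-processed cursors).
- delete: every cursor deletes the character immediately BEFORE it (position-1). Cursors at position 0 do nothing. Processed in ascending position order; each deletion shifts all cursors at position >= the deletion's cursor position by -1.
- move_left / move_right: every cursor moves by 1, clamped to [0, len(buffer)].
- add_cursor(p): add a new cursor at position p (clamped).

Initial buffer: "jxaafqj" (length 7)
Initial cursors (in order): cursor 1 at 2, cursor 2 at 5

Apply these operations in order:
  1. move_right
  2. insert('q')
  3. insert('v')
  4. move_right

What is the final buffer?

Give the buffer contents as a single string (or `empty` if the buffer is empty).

Answer: jxaqvafqqvj

Derivation:
After op 1 (move_right): buffer="jxaafqj" (len 7), cursors c1@3 c2@6, authorship .......
After op 2 (insert('q')): buffer="jxaqafqqj" (len 9), cursors c1@4 c2@8, authorship ...1...2.
After op 3 (insert('v')): buffer="jxaqvafqqvj" (len 11), cursors c1@5 c2@10, authorship ...11...22.
After op 4 (move_right): buffer="jxaqvafqqvj" (len 11), cursors c1@6 c2@11, authorship ...11...22.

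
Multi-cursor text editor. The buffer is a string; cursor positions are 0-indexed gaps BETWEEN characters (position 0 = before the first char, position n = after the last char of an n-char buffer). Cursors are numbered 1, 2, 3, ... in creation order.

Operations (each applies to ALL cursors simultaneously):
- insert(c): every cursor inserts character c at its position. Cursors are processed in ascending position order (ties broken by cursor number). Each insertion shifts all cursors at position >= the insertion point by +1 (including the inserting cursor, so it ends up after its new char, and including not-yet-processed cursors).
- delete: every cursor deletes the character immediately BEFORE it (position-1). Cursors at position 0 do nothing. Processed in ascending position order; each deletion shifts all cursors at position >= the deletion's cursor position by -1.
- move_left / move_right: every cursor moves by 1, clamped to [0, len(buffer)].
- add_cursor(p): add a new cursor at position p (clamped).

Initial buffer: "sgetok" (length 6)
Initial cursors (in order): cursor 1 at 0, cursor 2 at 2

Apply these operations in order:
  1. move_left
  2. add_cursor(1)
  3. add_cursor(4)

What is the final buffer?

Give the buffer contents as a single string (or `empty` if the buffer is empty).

After op 1 (move_left): buffer="sgetok" (len 6), cursors c1@0 c2@1, authorship ......
After op 2 (add_cursor(1)): buffer="sgetok" (len 6), cursors c1@0 c2@1 c3@1, authorship ......
After op 3 (add_cursor(4)): buffer="sgetok" (len 6), cursors c1@0 c2@1 c3@1 c4@4, authorship ......

Answer: sgetok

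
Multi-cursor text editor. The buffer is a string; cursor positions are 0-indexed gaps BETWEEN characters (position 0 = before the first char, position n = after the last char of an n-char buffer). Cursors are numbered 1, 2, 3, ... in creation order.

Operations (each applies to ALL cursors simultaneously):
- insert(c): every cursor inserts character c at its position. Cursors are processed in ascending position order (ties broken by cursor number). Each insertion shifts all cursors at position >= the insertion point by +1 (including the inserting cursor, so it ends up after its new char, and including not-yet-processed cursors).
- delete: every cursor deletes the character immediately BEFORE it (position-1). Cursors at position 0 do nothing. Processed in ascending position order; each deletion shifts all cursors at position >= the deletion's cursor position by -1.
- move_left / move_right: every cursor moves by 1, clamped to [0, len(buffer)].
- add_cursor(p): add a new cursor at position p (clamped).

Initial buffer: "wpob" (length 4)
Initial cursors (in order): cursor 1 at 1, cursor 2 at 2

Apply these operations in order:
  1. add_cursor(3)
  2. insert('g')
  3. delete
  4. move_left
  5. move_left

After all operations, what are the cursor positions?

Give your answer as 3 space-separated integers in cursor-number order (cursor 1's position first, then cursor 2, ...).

Answer: 0 0 1

Derivation:
After op 1 (add_cursor(3)): buffer="wpob" (len 4), cursors c1@1 c2@2 c3@3, authorship ....
After op 2 (insert('g')): buffer="wgpgogb" (len 7), cursors c1@2 c2@4 c3@6, authorship .1.2.3.
After op 3 (delete): buffer="wpob" (len 4), cursors c1@1 c2@2 c3@3, authorship ....
After op 4 (move_left): buffer="wpob" (len 4), cursors c1@0 c2@1 c3@2, authorship ....
After op 5 (move_left): buffer="wpob" (len 4), cursors c1@0 c2@0 c3@1, authorship ....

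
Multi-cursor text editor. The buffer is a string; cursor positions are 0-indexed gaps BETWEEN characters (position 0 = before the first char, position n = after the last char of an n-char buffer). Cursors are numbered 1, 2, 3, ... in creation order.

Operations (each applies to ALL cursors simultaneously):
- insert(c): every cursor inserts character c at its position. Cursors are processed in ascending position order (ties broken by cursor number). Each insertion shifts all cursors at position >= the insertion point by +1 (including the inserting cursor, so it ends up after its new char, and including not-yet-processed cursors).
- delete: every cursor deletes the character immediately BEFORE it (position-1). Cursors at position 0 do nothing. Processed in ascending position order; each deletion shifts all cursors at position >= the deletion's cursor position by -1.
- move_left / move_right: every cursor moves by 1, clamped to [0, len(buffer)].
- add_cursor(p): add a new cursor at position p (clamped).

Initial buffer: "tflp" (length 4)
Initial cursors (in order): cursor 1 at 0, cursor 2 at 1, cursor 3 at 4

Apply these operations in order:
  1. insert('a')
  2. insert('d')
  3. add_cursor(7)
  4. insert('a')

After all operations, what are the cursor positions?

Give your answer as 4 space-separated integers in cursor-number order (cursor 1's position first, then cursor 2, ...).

Answer: 3 7 14 10

Derivation:
After op 1 (insert('a')): buffer="ataflpa" (len 7), cursors c1@1 c2@3 c3@7, authorship 1.2...3
After op 2 (insert('d')): buffer="adtadflpad" (len 10), cursors c1@2 c2@5 c3@10, authorship 11.22...33
After op 3 (add_cursor(7)): buffer="adtadflpad" (len 10), cursors c1@2 c2@5 c4@7 c3@10, authorship 11.22...33
After op 4 (insert('a')): buffer="adatadaflapada" (len 14), cursors c1@3 c2@7 c4@10 c3@14, authorship 111.222..4.333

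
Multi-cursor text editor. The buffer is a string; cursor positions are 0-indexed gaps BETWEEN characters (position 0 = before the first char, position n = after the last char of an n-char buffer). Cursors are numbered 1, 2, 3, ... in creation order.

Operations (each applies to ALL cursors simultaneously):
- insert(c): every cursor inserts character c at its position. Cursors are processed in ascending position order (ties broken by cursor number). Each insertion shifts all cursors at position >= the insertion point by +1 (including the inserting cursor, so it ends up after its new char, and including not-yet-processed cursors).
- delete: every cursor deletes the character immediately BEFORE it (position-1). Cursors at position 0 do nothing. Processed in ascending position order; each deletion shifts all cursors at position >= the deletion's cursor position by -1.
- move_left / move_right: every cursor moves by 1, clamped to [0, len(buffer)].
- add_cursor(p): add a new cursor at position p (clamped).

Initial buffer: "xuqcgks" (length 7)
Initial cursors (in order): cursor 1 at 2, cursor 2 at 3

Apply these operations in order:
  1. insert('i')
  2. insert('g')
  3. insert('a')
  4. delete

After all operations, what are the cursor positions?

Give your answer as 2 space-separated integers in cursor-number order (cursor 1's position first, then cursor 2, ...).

After op 1 (insert('i')): buffer="xuiqicgks" (len 9), cursors c1@3 c2@5, authorship ..1.2....
After op 2 (insert('g')): buffer="xuigqigcgks" (len 11), cursors c1@4 c2@7, authorship ..11.22....
After op 3 (insert('a')): buffer="xuigaqigacgks" (len 13), cursors c1@5 c2@9, authorship ..111.222....
After op 4 (delete): buffer="xuigqigcgks" (len 11), cursors c1@4 c2@7, authorship ..11.22....

Answer: 4 7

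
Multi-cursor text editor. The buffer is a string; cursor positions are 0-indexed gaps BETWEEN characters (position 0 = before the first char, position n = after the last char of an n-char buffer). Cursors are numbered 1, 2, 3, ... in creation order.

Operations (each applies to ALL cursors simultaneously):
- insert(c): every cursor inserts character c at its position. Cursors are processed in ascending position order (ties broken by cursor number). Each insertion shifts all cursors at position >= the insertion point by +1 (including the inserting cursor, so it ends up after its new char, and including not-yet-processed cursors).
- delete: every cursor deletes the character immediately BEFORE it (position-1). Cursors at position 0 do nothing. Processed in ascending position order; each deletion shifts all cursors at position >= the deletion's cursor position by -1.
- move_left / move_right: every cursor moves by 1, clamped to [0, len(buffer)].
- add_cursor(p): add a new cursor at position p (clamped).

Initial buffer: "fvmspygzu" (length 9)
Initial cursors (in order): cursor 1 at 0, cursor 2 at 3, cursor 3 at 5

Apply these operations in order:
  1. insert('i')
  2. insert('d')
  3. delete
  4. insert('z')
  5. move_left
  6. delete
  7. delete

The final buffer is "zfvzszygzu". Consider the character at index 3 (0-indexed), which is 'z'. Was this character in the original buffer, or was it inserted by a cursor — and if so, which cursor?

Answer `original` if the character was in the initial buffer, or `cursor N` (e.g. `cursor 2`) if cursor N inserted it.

Answer: cursor 2

Derivation:
After op 1 (insert('i')): buffer="ifvmispiygzu" (len 12), cursors c1@1 c2@5 c3@8, authorship 1...2..3....
After op 2 (insert('d')): buffer="idfvmidspidygzu" (len 15), cursors c1@2 c2@7 c3@11, authorship 11...22..33....
After op 3 (delete): buffer="ifvmispiygzu" (len 12), cursors c1@1 c2@5 c3@8, authorship 1...2..3....
After op 4 (insert('z')): buffer="izfvmizspizygzu" (len 15), cursors c1@2 c2@7 c3@11, authorship 11...22..33....
After op 5 (move_left): buffer="izfvmizspizygzu" (len 15), cursors c1@1 c2@6 c3@10, authorship 11...22..33....
After op 6 (delete): buffer="zfvmzspzygzu" (len 12), cursors c1@0 c2@4 c3@7, authorship 1...2..3....
After op 7 (delete): buffer="zfvzszygzu" (len 10), cursors c1@0 c2@3 c3@5, authorship 1..2.3....
Authorship (.=original, N=cursor N): 1 . . 2 . 3 . . . .
Index 3: author = 2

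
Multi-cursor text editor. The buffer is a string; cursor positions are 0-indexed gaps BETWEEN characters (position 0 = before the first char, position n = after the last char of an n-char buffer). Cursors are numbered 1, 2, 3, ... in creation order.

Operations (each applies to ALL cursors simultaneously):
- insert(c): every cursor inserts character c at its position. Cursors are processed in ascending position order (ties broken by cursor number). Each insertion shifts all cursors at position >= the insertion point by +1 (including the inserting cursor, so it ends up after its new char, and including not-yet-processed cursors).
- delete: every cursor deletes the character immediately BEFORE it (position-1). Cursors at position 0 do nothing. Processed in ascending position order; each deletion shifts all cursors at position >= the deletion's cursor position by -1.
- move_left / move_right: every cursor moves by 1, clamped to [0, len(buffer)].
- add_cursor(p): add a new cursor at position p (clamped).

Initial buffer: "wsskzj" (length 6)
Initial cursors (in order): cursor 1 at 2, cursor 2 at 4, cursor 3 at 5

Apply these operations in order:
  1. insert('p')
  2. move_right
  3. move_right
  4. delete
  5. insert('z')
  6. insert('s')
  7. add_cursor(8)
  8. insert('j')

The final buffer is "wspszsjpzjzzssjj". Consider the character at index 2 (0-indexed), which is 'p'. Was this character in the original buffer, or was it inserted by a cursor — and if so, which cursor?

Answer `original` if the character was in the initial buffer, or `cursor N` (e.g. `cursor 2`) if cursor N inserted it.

After op 1 (insert('p')): buffer="wspskpzpj" (len 9), cursors c1@3 c2@6 c3@8, authorship ..1..2.3.
After op 2 (move_right): buffer="wspskpzpj" (len 9), cursors c1@4 c2@7 c3@9, authorship ..1..2.3.
After op 3 (move_right): buffer="wspskpzpj" (len 9), cursors c1@5 c2@8 c3@9, authorship ..1..2.3.
After op 4 (delete): buffer="wspspz" (len 6), cursors c1@4 c2@6 c3@6, authorship ..1.2.
After op 5 (insert('z')): buffer="wspszpzzz" (len 9), cursors c1@5 c2@9 c3@9, authorship ..1.12.23
After op 6 (insert('s')): buffer="wspszspzzzss" (len 12), cursors c1@6 c2@12 c3@12, authorship ..1.112.2323
After op 7 (add_cursor(8)): buffer="wspszspzzzss" (len 12), cursors c1@6 c4@8 c2@12 c3@12, authorship ..1.112.2323
After op 8 (insert('j')): buffer="wspszsjpzjzzssjj" (len 16), cursors c1@7 c4@10 c2@16 c3@16, authorship ..1.1112.4232323
Authorship (.=original, N=cursor N): . . 1 . 1 1 1 2 . 4 2 3 2 3 2 3
Index 2: author = 1

Answer: cursor 1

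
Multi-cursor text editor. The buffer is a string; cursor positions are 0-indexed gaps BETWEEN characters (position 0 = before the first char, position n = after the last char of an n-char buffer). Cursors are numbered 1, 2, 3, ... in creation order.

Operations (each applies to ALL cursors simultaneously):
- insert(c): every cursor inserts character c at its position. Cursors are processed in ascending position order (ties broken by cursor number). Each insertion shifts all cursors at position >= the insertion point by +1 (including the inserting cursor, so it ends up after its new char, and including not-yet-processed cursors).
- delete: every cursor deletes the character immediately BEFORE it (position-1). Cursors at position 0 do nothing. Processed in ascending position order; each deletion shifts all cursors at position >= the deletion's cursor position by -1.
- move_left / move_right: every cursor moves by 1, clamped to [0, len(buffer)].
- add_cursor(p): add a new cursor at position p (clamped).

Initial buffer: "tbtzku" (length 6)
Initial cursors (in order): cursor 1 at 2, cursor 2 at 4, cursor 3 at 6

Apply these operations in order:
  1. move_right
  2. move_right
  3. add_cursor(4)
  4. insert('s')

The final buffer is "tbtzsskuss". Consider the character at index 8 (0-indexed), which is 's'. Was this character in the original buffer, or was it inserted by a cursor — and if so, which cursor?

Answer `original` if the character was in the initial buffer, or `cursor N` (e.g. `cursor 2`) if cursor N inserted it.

Answer: cursor 2

Derivation:
After op 1 (move_right): buffer="tbtzku" (len 6), cursors c1@3 c2@5 c3@6, authorship ......
After op 2 (move_right): buffer="tbtzku" (len 6), cursors c1@4 c2@6 c3@6, authorship ......
After op 3 (add_cursor(4)): buffer="tbtzku" (len 6), cursors c1@4 c4@4 c2@6 c3@6, authorship ......
After op 4 (insert('s')): buffer="tbtzsskuss" (len 10), cursors c1@6 c4@6 c2@10 c3@10, authorship ....14..23
Authorship (.=original, N=cursor N): . . . . 1 4 . . 2 3
Index 8: author = 2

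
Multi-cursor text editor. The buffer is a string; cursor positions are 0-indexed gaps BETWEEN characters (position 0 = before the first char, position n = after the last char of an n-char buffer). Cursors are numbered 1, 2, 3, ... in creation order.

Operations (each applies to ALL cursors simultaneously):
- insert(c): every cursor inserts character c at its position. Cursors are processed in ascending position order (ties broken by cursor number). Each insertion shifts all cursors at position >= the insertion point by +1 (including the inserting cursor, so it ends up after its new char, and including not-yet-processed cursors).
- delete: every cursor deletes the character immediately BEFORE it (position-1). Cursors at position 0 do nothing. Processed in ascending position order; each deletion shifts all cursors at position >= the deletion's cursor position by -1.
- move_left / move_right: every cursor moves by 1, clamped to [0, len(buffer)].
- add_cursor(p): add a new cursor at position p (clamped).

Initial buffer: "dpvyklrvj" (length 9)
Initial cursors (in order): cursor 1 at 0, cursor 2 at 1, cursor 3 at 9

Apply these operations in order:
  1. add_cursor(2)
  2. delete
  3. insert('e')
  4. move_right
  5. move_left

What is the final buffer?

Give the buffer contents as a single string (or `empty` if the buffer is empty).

After op 1 (add_cursor(2)): buffer="dpvyklrvj" (len 9), cursors c1@0 c2@1 c4@2 c3@9, authorship .........
After op 2 (delete): buffer="vyklrv" (len 6), cursors c1@0 c2@0 c4@0 c3@6, authorship ......
After op 3 (insert('e')): buffer="eeevyklrve" (len 10), cursors c1@3 c2@3 c4@3 c3@10, authorship 124......3
After op 4 (move_right): buffer="eeevyklrve" (len 10), cursors c1@4 c2@4 c4@4 c3@10, authorship 124......3
After op 5 (move_left): buffer="eeevyklrve" (len 10), cursors c1@3 c2@3 c4@3 c3@9, authorship 124......3

Answer: eeevyklrve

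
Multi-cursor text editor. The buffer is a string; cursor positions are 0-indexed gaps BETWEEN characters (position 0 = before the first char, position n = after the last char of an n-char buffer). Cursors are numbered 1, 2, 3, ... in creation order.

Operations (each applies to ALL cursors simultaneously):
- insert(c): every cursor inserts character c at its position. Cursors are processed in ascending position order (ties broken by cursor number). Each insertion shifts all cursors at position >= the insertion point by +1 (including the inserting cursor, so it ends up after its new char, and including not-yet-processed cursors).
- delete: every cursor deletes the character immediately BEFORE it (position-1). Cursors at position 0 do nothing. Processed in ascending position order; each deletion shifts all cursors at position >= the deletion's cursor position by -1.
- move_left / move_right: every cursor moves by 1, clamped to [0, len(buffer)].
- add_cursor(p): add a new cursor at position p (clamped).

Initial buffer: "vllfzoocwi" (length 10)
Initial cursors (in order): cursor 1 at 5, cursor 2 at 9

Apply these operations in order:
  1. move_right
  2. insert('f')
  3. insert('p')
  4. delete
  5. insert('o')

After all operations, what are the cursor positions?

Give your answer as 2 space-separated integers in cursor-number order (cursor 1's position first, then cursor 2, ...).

Answer: 8 14

Derivation:
After op 1 (move_right): buffer="vllfzoocwi" (len 10), cursors c1@6 c2@10, authorship ..........
After op 2 (insert('f')): buffer="vllfzofocwif" (len 12), cursors c1@7 c2@12, authorship ......1....2
After op 3 (insert('p')): buffer="vllfzofpocwifp" (len 14), cursors c1@8 c2@14, authorship ......11....22
After op 4 (delete): buffer="vllfzofocwif" (len 12), cursors c1@7 c2@12, authorship ......1....2
After op 5 (insert('o')): buffer="vllfzofoocwifo" (len 14), cursors c1@8 c2@14, authorship ......11....22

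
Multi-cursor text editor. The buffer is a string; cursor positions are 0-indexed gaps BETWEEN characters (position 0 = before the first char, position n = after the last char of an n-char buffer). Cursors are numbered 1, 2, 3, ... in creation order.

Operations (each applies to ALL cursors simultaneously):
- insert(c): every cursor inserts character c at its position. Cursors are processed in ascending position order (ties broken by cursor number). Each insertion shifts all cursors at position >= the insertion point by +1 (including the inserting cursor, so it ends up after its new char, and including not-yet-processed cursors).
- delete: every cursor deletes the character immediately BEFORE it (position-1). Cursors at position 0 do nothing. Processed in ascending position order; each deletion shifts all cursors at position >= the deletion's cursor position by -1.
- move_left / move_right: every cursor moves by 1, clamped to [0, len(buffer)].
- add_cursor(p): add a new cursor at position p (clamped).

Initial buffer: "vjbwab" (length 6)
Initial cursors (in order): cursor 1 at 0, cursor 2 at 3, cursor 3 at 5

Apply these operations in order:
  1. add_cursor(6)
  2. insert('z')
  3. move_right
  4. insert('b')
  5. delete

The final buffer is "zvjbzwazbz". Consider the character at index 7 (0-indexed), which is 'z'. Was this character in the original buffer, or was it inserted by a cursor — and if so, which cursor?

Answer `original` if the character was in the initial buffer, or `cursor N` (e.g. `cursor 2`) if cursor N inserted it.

After op 1 (add_cursor(6)): buffer="vjbwab" (len 6), cursors c1@0 c2@3 c3@5 c4@6, authorship ......
After op 2 (insert('z')): buffer="zvjbzwazbz" (len 10), cursors c1@1 c2@5 c3@8 c4@10, authorship 1...2..3.4
After op 3 (move_right): buffer="zvjbzwazbz" (len 10), cursors c1@2 c2@6 c3@9 c4@10, authorship 1...2..3.4
After op 4 (insert('b')): buffer="zvbjbzwbazbbzb" (len 14), cursors c1@3 c2@8 c3@12 c4@14, authorship 1.1..2.2.3.344
After op 5 (delete): buffer="zvjbzwazbz" (len 10), cursors c1@2 c2@6 c3@9 c4@10, authorship 1...2..3.4
Authorship (.=original, N=cursor N): 1 . . . 2 . . 3 . 4
Index 7: author = 3

Answer: cursor 3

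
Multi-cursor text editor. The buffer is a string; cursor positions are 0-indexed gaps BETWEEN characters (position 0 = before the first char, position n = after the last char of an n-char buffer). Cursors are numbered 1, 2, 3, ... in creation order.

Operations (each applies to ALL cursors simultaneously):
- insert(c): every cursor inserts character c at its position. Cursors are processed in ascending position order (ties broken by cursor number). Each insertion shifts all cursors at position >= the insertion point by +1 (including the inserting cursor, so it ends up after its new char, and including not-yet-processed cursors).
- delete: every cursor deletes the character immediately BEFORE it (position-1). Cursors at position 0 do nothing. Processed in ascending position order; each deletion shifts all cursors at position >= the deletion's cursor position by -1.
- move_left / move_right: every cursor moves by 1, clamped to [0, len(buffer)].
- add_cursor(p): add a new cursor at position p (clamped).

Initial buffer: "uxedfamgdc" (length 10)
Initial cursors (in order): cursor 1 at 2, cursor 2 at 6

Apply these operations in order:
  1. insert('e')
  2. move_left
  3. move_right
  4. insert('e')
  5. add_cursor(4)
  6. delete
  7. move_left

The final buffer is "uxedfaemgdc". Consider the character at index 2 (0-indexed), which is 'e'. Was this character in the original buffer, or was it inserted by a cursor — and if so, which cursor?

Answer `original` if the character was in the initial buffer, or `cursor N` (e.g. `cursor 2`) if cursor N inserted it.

After op 1 (insert('e')): buffer="uxeedfaemgdc" (len 12), cursors c1@3 c2@8, authorship ..1....2....
After op 2 (move_left): buffer="uxeedfaemgdc" (len 12), cursors c1@2 c2@7, authorship ..1....2....
After op 3 (move_right): buffer="uxeedfaemgdc" (len 12), cursors c1@3 c2@8, authorship ..1....2....
After op 4 (insert('e')): buffer="uxeeedfaeemgdc" (len 14), cursors c1@4 c2@10, authorship ..11....22....
After op 5 (add_cursor(4)): buffer="uxeeedfaeemgdc" (len 14), cursors c1@4 c3@4 c2@10, authorship ..11....22....
After op 6 (delete): buffer="uxedfaemgdc" (len 11), cursors c1@2 c3@2 c2@7, authorship ......2....
After op 7 (move_left): buffer="uxedfaemgdc" (len 11), cursors c1@1 c3@1 c2@6, authorship ......2....
Authorship (.=original, N=cursor N): . . . . . . 2 . . . .
Index 2: author = original

Answer: original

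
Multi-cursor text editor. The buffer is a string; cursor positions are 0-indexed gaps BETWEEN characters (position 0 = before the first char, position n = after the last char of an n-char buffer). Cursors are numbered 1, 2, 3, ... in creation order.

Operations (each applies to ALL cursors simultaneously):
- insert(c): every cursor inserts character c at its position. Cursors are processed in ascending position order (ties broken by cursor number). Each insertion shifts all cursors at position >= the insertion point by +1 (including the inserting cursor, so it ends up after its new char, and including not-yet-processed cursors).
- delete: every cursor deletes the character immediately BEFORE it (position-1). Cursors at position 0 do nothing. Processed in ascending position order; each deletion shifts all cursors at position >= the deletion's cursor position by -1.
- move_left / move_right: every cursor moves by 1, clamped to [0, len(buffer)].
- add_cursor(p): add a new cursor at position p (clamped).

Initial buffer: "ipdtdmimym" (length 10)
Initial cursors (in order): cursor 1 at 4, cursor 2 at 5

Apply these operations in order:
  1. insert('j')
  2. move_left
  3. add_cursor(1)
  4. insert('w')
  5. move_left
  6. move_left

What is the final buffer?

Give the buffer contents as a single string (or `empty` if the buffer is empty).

Answer: iwpdtwjdwjmimym

Derivation:
After op 1 (insert('j')): buffer="ipdtjdjmimym" (len 12), cursors c1@5 c2@7, authorship ....1.2.....
After op 2 (move_left): buffer="ipdtjdjmimym" (len 12), cursors c1@4 c2@6, authorship ....1.2.....
After op 3 (add_cursor(1)): buffer="ipdtjdjmimym" (len 12), cursors c3@1 c1@4 c2@6, authorship ....1.2.....
After op 4 (insert('w')): buffer="iwpdtwjdwjmimym" (len 15), cursors c3@2 c1@6 c2@9, authorship .3...11.22.....
After op 5 (move_left): buffer="iwpdtwjdwjmimym" (len 15), cursors c3@1 c1@5 c2@8, authorship .3...11.22.....
After op 6 (move_left): buffer="iwpdtwjdwjmimym" (len 15), cursors c3@0 c1@4 c2@7, authorship .3...11.22.....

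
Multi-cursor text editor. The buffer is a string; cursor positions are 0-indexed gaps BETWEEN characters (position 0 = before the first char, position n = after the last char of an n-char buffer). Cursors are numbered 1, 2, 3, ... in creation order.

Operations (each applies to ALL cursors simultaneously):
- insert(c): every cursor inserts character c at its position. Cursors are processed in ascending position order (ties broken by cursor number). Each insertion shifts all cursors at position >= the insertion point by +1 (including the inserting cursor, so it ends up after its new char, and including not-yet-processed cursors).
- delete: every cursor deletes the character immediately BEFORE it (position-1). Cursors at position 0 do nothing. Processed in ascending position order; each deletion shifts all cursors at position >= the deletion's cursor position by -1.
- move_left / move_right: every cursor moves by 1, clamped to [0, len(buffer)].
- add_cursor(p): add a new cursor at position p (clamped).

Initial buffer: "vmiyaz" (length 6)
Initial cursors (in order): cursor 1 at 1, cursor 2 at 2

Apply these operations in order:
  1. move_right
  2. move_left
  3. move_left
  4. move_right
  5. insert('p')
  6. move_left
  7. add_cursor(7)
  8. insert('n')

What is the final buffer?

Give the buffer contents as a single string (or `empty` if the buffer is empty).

After op 1 (move_right): buffer="vmiyaz" (len 6), cursors c1@2 c2@3, authorship ......
After op 2 (move_left): buffer="vmiyaz" (len 6), cursors c1@1 c2@2, authorship ......
After op 3 (move_left): buffer="vmiyaz" (len 6), cursors c1@0 c2@1, authorship ......
After op 4 (move_right): buffer="vmiyaz" (len 6), cursors c1@1 c2@2, authorship ......
After op 5 (insert('p')): buffer="vpmpiyaz" (len 8), cursors c1@2 c2@4, authorship .1.2....
After op 6 (move_left): buffer="vpmpiyaz" (len 8), cursors c1@1 c2@3, authorship .1.2....
After op 7 (add_cursor(7)): buffer="vpmpiyaz" (len 8), cursors c1@1 c2@3 c3@7, authorship .1.2....
After op 8 (insert('n')): buffer="vnpmnpiyanz" (len 11), cursors c1@2 c2@5 c3@10, authorship .11.22...3.

Answer: vnpmnpiyanz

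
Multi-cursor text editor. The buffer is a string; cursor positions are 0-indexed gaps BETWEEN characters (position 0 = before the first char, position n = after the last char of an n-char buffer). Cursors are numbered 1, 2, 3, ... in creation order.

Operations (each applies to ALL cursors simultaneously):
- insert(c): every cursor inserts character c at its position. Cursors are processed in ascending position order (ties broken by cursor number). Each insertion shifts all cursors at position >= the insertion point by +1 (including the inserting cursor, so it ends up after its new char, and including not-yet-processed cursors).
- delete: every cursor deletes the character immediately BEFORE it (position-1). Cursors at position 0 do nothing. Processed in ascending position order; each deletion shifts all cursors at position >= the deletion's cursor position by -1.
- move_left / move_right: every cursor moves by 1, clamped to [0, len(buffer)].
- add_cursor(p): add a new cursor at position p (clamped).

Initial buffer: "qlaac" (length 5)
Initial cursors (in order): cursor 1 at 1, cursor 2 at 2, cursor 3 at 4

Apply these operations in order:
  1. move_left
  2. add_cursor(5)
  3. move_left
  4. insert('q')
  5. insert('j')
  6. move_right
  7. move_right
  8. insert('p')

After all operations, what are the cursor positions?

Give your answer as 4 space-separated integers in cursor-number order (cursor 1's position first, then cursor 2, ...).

After op 1 (move_left): buffer="qlaac" (len 5), cursors c1@0 c2@1 c3@3, authorship .....
After op 2 (add_cursor(5)): buffer="qlaac" (len 5), cursors c1@0 c2@1 c3@3 c4@5, authorship .....
After op 3 (move_left): buffer="qlaac" (len 5), cursors c1@0 c2@0 c3@2 c4@4, authorship .....
After op 4 (insert('q')): buffer="qqqlqaaqc" (len 9), cursors c1@2 c2@2 c3@5 c4@8, authorship 12..3..4.
After op 5 (insert('j')): buffer="qqjjqlqjaaqjc" (len 13), cursors c1@4 c2@4 c3@8 c4@12, authorship 1212..33..44.
After op 6 (move_right): buffer="qqjjqlqjaaqjc" (len 13), cursors c1@5 c2@5 c3@9 c4@13, authorship 1212..33..44.
After op 7 (move_right): buffer="qqjjqlqjaaqjc" (len 13), cursors c1@6 c2@6 c3@10 c4@13, authorship 1212..33..44.
After op 8 (insert('p')): buffer="qqjjqlppqjaapqjcp" (len 17), cursors c1@8 c2@8 c3@13 c4@17, authorship 1212..1233..344.4

Answer: 8 8 13 17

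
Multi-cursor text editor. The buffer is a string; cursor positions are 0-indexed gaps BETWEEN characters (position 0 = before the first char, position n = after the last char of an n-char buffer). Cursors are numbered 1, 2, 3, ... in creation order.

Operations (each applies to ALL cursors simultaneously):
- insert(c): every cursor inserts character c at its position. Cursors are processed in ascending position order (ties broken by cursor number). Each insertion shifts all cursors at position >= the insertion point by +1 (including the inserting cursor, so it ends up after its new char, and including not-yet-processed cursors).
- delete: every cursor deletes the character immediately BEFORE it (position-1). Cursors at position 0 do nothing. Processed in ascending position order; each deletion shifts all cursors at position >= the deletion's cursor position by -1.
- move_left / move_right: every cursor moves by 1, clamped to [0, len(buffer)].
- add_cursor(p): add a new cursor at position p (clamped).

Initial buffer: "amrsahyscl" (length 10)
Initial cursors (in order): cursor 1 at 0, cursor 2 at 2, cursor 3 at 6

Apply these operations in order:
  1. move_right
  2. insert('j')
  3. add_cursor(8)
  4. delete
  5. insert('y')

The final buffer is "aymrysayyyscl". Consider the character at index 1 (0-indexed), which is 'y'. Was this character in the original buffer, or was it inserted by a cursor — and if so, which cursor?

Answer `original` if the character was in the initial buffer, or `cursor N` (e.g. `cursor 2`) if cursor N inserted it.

Answer: cursor 1

Derivation:
After op 1 (move_right): buffer="amrsahyscl" (len 10), cursors c1@1 c2@3 c3@7, authorship ..........
After op 2 (insert('j')): buffer="ajmrjsahyjscl" (len 13), cursors c1@2 c2@5 c3@10, authorship .1..2....3...
After op 3 (add_cursor(8)): buffer="ajmrjsahyjscl" (len 13), cursors c1@2 c2@5 c4@8 c3@10, authorship .1..2....3...
After op 4 (delete): buffer="amrsayscl" (len 9), cursors c1@1 c2@3 c4@5 c3@6, authorship .........
After op 5 (insert('y')): buffer="aymrysayyyscl" (len 13), cursors c1@2 c2@5 c4@8 c3@10, authorship .1..2..4.3...
Authorship (.=original, N=cursor N): . 1 . . 2 . . 4 . 3 . . .
Index 1: author = 1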